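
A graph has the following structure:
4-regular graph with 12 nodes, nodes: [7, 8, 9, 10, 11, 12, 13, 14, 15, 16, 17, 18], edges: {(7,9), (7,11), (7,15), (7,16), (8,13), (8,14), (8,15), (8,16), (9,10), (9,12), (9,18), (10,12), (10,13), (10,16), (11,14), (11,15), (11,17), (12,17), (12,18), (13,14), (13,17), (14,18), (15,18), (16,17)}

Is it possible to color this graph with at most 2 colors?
The clique on vertices [7, 11, 15] has size 3 > 2, so it alone needs 3 colors.

No, G is not 2-colorable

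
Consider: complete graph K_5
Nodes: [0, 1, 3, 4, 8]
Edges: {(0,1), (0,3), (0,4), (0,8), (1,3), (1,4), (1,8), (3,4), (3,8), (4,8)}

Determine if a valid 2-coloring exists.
The clique on vertices [0, 1, 3, 4, 8] has size 5 > 2, so it alone needs 5 colors.

No, G is not 2-colorable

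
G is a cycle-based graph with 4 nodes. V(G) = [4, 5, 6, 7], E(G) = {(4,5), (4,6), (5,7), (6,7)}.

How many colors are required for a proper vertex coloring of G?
Clique number ω(G) = 2 (lower bound: χ ≥ ω).
The graph is bipartite (no odd cycle), so 2 colors suffice: χ(G) = 2.
A valid 2-coloring: color 1: [4, 7]; color 2: [5, 6].

χ(G) = 2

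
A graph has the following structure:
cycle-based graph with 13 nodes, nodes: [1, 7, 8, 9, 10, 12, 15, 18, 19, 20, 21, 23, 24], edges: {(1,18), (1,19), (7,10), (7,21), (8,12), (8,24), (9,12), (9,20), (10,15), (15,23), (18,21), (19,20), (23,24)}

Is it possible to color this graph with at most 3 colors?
Yes, G is 3-colorable

A valid 3-coloring: color 1: [1, 12, 15, 20, 21, 24]; color 2: [7, 8, 9, 18, 19, 23]; color 3: [10].
(χ(G) = 3 ≤ 3.)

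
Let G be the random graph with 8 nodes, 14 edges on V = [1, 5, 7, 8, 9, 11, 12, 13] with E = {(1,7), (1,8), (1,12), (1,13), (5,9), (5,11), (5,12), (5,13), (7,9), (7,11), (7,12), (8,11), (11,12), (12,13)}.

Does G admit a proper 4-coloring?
Yes, G is 4-colorable

A valid 4-coloring: color 1: [8, 9, 12]; color 2: [5, 7]; color 3: [1, 11]; color 4: [13].
(χ(G) = 4 ≤ 4.)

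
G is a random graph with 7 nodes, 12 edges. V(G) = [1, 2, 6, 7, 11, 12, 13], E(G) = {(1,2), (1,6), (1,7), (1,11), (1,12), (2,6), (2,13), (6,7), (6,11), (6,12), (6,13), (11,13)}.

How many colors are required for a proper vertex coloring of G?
Clique number ω(G) = 3 (lower bound: χ ≥ ω).
The clique on [1, 2, 6] has size 3, forcing χ ≥ 3, and the coloring below uses 3 colors, so χ(G) = 3.
A valid 3-coloring: color 1: [6]; color 2: [1, 13]; color 3: [2, 7, 11, 12].

χ(G) = 3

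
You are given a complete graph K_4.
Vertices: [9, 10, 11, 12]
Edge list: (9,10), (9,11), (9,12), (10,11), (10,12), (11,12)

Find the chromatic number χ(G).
χ(G) = 4

Clique number ω(G) = 4 (lower bound: χ ≥ ω).
The clique on [9, 10, 11, 12] has size 4, forcing χ ≥ 4, and the coloring below uses 4 colors, so χ(G) = 4.
A valid 4-coloring: color 1: [11]; color 2: [10]; color 3: [12]; color 4: [9].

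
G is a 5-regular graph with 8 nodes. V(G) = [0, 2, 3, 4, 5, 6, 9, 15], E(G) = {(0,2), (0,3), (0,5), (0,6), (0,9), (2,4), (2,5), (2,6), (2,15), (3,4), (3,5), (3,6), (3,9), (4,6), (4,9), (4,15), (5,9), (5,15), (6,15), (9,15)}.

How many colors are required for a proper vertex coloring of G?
χ(G) = 4

Clique number ω(G) = 4 (lower bound: χ ≥ ω).
The clique on [0, 3, 5, 9] has size 4, forcing χ ≥ 4, and the coloring below uses 4 colors, so χ(G) = 4.
A valid 4-coloring: color 1: [5, 6]; color 2: [3, 15]; color 3: [0, 4]; color 4: [2, 9].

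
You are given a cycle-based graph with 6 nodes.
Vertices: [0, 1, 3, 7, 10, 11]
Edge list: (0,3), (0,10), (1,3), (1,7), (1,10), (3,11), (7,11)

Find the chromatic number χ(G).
Clique number ω(G) = 2 (lower bound: χ ≥ ω).
The graph is bipartite (no odd cycle), so 2 colors suffice: χ(G) = 2.
A valid 2-coloring: color 1: [0, 1, 11]; color 2: [3, 7, 10].

χ(G) = 2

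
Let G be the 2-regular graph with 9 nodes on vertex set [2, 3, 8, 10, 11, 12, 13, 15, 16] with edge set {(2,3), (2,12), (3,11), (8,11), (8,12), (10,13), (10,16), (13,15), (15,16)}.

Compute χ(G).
Clique number ω(G) = 2 (lower bound: χ ≥ ω).
Odd cycle [11, 8, 12, 2, 3] needs 3 colors (χ ≥ 3).
The coloring below uses 3 colors, so χ(G) = 3.
A valid 3-coloring: color 1: [2, 10, 11, 15]; color 2: [3, 8, 13, 16]; color 3: [12].

χ(G) = 3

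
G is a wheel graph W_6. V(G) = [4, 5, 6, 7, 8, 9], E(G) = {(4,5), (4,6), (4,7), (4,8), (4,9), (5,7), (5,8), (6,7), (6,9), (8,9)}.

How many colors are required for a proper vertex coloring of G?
χ(G) = 4

Clique number ω(G) = 3 (lower bound: χ ≥ ω).
Odd cycle [5, 7, 6, 9, 8] needs 3 colors (χ ≥ 3).
Vertex 4 is adjacent to every vertex of [5, 6, 7, 8, 9], which already need 3 colors among themselves, so 4 needs a new color (χ ≥ 4).
The coloring below uses 4 colors, so χ(G) = 4.
A valid 4-coloring: color 1: [4]; color 2: [5, 9]; color 3: [7, 8]; color 4: [6].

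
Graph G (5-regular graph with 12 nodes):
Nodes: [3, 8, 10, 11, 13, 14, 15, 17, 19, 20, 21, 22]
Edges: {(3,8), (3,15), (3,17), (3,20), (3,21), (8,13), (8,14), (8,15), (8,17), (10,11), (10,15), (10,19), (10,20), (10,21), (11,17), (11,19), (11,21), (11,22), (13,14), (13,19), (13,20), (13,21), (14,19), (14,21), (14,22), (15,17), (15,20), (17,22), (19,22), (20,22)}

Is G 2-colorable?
The clique on vertices [3, 8, 15, 17] has size 4 > 2, so it alone needs 4 colors.

No, G is not 2-colorable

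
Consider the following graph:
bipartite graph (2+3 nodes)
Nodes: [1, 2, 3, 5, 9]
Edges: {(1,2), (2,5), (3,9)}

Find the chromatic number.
Clique number ω(G) = 2 (lower bound: χ ≥ ω).
The graph is bipartite (no odd cycle), so 2 colors suffice: χ(G) = 2.
A valid 2-coloring: color 1: [2, 3]; color 2: [1, 5, 9].

χ(G) = 2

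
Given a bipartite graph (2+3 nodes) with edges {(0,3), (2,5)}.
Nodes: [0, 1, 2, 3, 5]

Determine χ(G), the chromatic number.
χ(G) = 2

Clique number ω(G) = 2 (lower bound: χ ≥ ω).
The graph is bipartite (no odd cycle), so 2 colors suffice: χ(G) = 2.
A valid 2-coloring: color 1: [1, 2, 3]; color 2: [0, 5].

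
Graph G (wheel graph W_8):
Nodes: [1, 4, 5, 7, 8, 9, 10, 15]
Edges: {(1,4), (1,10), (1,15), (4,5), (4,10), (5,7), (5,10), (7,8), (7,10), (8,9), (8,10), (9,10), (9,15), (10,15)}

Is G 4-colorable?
Yes, G is 4-colorable

A valid 4-coloring: color 1: [10]; color 2: [5, 8, 15]; color 3: [1, 7, 9]; color 4: [4].
(χ(G) = 4 ≤ 4.)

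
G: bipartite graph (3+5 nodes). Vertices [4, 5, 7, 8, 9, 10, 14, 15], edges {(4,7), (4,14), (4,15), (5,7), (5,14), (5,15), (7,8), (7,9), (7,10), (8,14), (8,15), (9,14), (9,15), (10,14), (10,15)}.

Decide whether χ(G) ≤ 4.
A valid 4-coloring: color 1: [7, 14, 15]; color 2: [4, 5, 8, 9, 10].
(χ(G) = 2 ≤ 4.)

Yes, G is 4-colorable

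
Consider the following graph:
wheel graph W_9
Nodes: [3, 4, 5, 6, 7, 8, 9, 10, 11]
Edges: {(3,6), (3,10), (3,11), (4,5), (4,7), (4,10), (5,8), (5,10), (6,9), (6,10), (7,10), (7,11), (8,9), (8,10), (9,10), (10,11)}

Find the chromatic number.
Clique number ω(G) = 3 (lower bound: χ ≥ ω).
The clique on [3, 10, 11] has size 3, forcing χ ≥ 3, and the coloring below uses 3 colors, so χ(G) = 3.
A valid 3-coloring: color 1: [10]; color 2: [3, 5, 7, 9]; color 3: [4, 6, 8, 11].

χ(G) = 3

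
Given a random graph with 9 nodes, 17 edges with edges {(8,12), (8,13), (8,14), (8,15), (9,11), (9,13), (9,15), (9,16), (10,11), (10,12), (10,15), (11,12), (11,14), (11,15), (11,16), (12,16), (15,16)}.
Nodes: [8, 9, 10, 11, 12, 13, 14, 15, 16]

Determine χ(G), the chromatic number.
χ(G) = 4

Clique number ω(G) = 4 (lower bound: χ ≥ ω).
The clique on [9, 11, 15, 16] has size 4, forcing χ ≥ 4, and the coloring below uses 4 colors, so χ(G) = 4.
A valid 4-coloring: color 1: [8, 11]; color 2: [12, 13, 14, 15]; color 3: [10, 16]; color 4: [9].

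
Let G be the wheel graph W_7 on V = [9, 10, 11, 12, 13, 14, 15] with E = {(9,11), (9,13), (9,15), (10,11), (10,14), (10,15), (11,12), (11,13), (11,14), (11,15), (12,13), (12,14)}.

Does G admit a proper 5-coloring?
A valid 5-coloring: color 1: [11]; color 2: [9, 10, 12]; color 3: [13, 14, 15].
(χ(G) = 3 ≤ 5.)

Yes, G is 5-colorable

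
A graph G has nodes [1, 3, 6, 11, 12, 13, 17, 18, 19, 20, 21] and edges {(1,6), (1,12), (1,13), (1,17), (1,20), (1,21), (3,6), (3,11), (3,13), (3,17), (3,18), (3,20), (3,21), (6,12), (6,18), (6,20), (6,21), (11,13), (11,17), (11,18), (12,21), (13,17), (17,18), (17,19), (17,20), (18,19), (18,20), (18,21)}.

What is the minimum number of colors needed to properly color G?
χ(G) = 4

Clique number ω(G) = 4 (lower bound: χ ≥ ω).
The clique on [1, 6, 12, 21] has size 4, forcing χ ≥ 4, and the coloring below uses 4 colors, so χ(G) = 4.
A valid 4-coloring: color 1: [6, 17]; color 2: [1, 3, 19]; color 3: [12, 13, 18]; color 4: [11, 20, 21].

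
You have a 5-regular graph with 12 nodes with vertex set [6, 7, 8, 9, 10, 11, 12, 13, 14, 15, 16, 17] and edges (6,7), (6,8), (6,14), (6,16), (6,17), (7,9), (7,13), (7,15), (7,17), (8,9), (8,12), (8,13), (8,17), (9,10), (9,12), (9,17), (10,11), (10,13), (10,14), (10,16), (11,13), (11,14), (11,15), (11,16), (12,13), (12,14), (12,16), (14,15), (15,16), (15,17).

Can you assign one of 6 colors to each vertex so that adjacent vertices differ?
Yes, G is 6-colorable

A valid 6-coloring: color 1: [9, 13, 14, 16]; color 2: [6, 10, 12, 15]; color 3: [7, 8, 11]; color 4: [17].
(χ(G) = 4 ≤ 6.)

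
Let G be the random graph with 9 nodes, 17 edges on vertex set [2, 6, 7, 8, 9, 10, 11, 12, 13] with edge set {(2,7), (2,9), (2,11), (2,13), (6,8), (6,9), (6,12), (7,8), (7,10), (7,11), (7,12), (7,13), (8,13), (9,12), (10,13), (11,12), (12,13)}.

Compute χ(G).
χ(G) = 3

Clique number ω(G) = 3 (lower bound: χ ≥ ω).
The clique on [6, 9, 12] has size 3, forcing χ ≥ 3, and the coloring below uses 3 colors, so χ(G) = 3.
A valid 3-coloring: color 1: [7, 9]; color 2: [2, 8, 10, 12]; color 3: [6, 11, 13].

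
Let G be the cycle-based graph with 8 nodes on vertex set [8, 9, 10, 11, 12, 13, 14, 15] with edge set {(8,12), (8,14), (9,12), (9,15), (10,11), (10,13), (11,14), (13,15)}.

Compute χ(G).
χ(G) = 2

Clique number ω(G) = 2 (lower bound: χ ≥ ω).
The graph is bipartite (no odd cycle), so 2 colors suffice: χ(G) = 2.
A valid 2-coloring: color 1: [8, 9, 11, 13]; color 2: [10, 12, 14, 15].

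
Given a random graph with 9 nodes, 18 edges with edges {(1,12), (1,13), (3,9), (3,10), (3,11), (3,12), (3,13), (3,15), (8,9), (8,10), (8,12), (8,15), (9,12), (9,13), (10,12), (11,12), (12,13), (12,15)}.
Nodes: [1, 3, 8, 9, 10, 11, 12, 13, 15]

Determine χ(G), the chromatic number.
χ(G) = 4

Clique number ω(G) = 4 (lower bound: χ ≥ ω).
The clique on [3, 9, 12, 13] has size 4, forcing χ ≥ 4, and the coloring below uses 4 colors, so χ(G) = 4.
A valid 4-coloring: color 1: [12]; color 2: [1, 3, 8]; color 3: [9, 10, 11, 15]; color 4: [13].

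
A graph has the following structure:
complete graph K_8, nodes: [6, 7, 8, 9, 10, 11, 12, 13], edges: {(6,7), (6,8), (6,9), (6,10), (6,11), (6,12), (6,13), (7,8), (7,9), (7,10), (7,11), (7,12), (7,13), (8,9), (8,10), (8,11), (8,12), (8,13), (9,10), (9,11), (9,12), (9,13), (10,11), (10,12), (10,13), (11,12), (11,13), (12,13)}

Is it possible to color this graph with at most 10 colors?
Yes, G is 10-colorable

A valid 10-coloring: color 1: [8]; color 2: [7]; color 3: [12]; color 4: [9]; color 5: [13]; color 6: [6]; color 7: [10]; color 8: [11].
(χ(G) = 8 ≤ 10.)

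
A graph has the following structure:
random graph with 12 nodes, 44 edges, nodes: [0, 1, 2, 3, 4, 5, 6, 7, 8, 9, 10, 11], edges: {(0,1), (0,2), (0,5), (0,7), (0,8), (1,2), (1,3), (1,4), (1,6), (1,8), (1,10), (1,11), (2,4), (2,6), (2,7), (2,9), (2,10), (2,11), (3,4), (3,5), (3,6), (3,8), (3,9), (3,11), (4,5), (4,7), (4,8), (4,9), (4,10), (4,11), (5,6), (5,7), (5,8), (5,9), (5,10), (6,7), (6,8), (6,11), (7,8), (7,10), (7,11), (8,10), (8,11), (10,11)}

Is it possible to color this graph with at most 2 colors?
No, G is not 2-colorable

The clique on vertices [1, 4, 8, 10, 11] has size 5 > 2, so it alone needs 5 colors.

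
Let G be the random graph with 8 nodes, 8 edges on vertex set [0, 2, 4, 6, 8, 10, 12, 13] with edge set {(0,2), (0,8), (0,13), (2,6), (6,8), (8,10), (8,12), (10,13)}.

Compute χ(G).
χ(G) = 2

Clique number ω(G) = 2 (lower bound: χ ≥ ω).
The graph is bipartite (no odd cycle), so 2 colors suffice: χ(G) = 2.
A valid 2-coloring: color 1: [2, 4, 8, 13]; color 2: [0, 6, 10, 12].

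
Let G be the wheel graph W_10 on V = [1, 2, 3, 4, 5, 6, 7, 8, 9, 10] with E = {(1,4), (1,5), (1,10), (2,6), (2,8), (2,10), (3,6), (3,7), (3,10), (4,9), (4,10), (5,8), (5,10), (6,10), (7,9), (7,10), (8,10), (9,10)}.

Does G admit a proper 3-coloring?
No, G is not 3-colorable

Odd cycle [5, 8, 2, 6, 3, 7, 9, 4, 1] needs 3 colors (χ ≥ 3).
Vertex 10 is adjacent to every vertex of [1, 2, 3, 4, 5, 6, 7, 8, 9], which already need 3 colors among themselves, so 10 needs a new color (χ ≥ 4).
Hence χ(G) ≥ 4 > 3, so no proper 3-coloring exists.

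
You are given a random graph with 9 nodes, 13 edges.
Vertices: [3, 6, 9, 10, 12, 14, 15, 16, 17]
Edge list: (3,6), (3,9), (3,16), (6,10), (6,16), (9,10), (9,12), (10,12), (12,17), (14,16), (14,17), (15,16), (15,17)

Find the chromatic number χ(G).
χ(G) = 3

Clique number ω(G) = 3 (lower bound: χ ≥ ω).
The clique on [9, 10, 12] has size 3, forcing χ ≥ 3, and the coloring below uses 3 colors, so χ(G) = 3.
A valid 3-coloring: color 1: [9, 16, 17]; color 2: [3, 10, 14, 15]; color 3: [6, 12].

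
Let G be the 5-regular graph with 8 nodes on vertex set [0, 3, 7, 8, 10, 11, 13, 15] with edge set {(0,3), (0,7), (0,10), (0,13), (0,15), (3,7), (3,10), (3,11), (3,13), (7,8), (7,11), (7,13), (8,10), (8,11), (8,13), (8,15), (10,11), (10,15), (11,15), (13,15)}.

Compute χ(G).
Clique number ω(G) = 4 (lower bound: χ ≥ ω).
The clique on [0, 3, 7, 13] has size 4, forcing χ ≥ 4, and the coloring below uses 4 colors, so χ(G) = 4.
A valid 4-coloring: color 1: [7, 15]; color 2: [3, 8]; color 3: [0, 11]; color 4: [10, 13].

χ(G) = 4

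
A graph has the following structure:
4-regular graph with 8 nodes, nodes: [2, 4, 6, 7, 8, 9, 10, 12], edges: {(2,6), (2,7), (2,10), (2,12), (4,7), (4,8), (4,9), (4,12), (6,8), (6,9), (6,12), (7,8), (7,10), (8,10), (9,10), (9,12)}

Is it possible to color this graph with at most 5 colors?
Yes, G is 5-colorable

A valid 5-coloring: color 1: [7, 12]; color 2: [2, 8, 9]; color 3: [4, 6, 10].
(χ(G) = 3 ≤ 5.)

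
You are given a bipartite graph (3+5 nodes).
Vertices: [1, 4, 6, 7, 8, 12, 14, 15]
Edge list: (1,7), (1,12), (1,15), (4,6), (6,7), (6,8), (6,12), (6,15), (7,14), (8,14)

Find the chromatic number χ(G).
Clique number ω(G) = 2 (lower bound: χ ≥ ω).
The graph is bipartite (no odd cycle), so 2 colors suffice: χ(G) = 2.
A valid 2-coloring: color 1: [1, 6, 14]; color 2: [4, 7, 8, 12, 15].

χ(G) = 2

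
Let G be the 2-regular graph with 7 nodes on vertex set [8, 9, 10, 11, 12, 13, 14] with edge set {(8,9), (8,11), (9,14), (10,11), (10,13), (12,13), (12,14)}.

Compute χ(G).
χ(G) = 3

Clique number ω(G) = 2 (lower bound: χ ≥ ω).
Odd cycle [13, 10, 11, 8, 9, 14, 12] needs 3 colors (χ ≥ 3).
The coloring below uses 3 colors, so χ(G) = 3.
A valid 3-coloring: color 1: [8, 10, 14]; color 2: [9, 11, 12]; color 3: [13].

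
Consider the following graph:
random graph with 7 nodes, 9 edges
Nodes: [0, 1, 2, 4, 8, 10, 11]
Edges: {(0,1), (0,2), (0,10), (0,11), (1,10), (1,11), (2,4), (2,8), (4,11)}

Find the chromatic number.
χ(G) = 3

Clique number ω(G) = 3 (lower bound: χ ≥ ω).
The clique on [0, 1, 10] has size 3, forcing χ ≥ 3, and the coloring below uses 3 colors, so χ(G) = 3.
A valid 3-coloring: color 1: [0, 4, 8]; color 2: [1, 2]; color 3: [10, 11].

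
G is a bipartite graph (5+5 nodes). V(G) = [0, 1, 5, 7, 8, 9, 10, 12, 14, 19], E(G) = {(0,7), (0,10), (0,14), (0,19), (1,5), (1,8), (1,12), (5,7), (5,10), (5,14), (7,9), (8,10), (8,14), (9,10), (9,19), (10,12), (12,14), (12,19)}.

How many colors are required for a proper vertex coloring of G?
χ(G) = 2

Clique number ω(G) = 2 (lower bound: χ ≥ ω).
The graph is bipartite (no odd cycle), so 2 colors suffice: χ(G) = 2.
A valid 2-coloring: color 1: [1, 7, 10, 14, 19]; color 2: [0, 5, 8, 9, 12].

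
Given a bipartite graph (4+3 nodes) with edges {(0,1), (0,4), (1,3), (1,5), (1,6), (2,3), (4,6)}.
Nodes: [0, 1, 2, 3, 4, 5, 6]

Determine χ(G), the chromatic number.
χ(G) = 2

Clique number ω(G) = 2 (lower bound: χ ≥ ω).
The graph is bipartite (no odd cycle), so 2 colors suffice: χ(G) = 2.
A valid 2-coloring: color 1: [1, 2, 4]; color 2: [0, 3, 5, 6].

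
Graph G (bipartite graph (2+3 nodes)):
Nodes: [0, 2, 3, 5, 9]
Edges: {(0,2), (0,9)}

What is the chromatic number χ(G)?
χ(G) = 2

Clique number ω(G) = 2 (lower bound: χ ≥ ω).
The graph is bipartite (no odd cycle), so 2 colors suffice: χ(G) = 2.
A valid 2-coloring: color 1: [0, 3, 5]; color 2: [2, 9].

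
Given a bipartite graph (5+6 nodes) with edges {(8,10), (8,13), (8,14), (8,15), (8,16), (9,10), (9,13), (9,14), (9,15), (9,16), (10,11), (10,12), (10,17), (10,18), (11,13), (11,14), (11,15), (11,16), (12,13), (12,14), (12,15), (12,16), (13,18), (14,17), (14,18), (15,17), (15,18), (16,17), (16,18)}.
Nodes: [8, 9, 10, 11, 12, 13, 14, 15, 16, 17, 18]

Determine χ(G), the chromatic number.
χ(G) = 2

Clique number ω(G) = 2 (lower bound: χ ≥ ω).
The graph is bipartite (no odd cycle), so 2 colors suffice: χ(G) = 2.
A valid 2-coloring: color 1: [10, 13, 14, 15, 16]; color 2: [8, 9, 11, 12, 17, 18].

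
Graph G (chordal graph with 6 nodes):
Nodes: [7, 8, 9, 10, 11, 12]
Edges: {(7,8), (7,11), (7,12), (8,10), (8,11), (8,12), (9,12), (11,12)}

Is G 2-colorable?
The clique on vertices [7, 8, 11, 12] has size 4 > 2, so it alone needs 4 colors.

No, G is not 2-colorable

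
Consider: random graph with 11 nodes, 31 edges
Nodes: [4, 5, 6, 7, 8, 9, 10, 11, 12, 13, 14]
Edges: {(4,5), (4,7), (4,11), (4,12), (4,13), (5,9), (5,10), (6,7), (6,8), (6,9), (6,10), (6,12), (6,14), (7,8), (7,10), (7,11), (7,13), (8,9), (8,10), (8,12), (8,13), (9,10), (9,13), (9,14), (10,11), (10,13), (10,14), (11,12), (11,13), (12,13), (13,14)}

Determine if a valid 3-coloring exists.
No, G is not 3-colorable

The clique on vertices [8, 9, 10, 13] has size 4 > 3, so it alone needs 4 colors.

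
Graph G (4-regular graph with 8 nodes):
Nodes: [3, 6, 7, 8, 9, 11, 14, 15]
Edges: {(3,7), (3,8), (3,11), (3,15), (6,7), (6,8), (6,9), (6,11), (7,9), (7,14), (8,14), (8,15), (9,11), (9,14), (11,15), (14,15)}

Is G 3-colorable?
Yes, G is 3-colorable

A valid 3-coloring: color 1: [3, 6, 14]; color 2: [7, 8, 11]; color 3: [9, 15].
(χ(G) = 3 ≤ 3.)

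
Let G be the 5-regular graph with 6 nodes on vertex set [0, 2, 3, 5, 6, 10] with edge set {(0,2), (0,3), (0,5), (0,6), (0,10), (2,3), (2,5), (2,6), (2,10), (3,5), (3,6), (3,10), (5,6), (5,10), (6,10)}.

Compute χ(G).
χ(G) = 6

Clique number ω(G) = 6 (lower bound: χ ≥ ω).
The clique on [0, 2, 3, 5, 6, 10] has size 6, forcing χ ≥ 6, and the coloring below uses 6 colors, so χ(G) = 6.
A valid 6-coloring: color 1: [6]; color 2: [2]; color 3: [3]; color 4: [5]; color 5: [0]; color 6: [10].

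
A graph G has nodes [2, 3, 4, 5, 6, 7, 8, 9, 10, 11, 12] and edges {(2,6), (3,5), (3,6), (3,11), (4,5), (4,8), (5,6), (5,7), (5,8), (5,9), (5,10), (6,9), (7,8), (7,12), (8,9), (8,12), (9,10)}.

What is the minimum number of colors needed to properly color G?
Clique number ω(G) = 3 (lower bound: χ ≥ ω).
The clique on [7, 8, 12] has size 3, forcing χ ≥ 3, and the coloring below uses 3 colors, so χ(G) = 3.
A valid 3-coloring: color 1: [2, 5, 11, 12]; color 2: [6, 8, 10]; color 3: [3, 4, 7, 9].

χ(G) = 3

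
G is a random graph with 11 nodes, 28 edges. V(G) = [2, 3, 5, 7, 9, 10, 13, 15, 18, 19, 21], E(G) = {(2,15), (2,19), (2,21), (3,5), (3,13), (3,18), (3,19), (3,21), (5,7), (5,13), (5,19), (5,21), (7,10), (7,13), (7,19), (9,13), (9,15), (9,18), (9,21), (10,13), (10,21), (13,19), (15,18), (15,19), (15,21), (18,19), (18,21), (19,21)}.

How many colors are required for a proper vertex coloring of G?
χ(G) = 4

Clique number ω(G) = 4 (lower bound: χ ≥ ω).
The clique on [9, 15, 18, 21] has size 4, forcing χ ≥ 4, and the coloring below uses 4 colors, so χ(G) = 4.
A valid 4-coloring: color 1: [9, 10, 19]; color 2: [13, 21]; color 3: [3, 7, 15]; color 4: [2, 5, 18].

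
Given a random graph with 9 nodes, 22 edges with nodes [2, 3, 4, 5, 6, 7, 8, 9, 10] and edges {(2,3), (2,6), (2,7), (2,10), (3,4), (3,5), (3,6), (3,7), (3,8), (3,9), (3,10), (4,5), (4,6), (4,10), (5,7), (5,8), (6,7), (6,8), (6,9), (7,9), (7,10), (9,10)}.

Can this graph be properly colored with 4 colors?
A valid 4-coloring: color 1: [3]; color 2: [4, 7, 8]; color 3: [5, 6, 10]; color 4: [2, 9].
(χ(G) = 4 ≤ 4.)

Yes, G is 4-colorable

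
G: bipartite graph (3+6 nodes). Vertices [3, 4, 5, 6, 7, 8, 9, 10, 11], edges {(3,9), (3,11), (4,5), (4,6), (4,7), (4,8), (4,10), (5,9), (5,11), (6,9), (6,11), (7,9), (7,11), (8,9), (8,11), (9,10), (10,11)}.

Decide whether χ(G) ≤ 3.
A valid 3-coloring: color 1: [4, 9, 11]; color 2: [3, 5, 6, 7, 8, 10].
(χ(G) = 2 ≤ 3.)

Yes, G is 3-colorable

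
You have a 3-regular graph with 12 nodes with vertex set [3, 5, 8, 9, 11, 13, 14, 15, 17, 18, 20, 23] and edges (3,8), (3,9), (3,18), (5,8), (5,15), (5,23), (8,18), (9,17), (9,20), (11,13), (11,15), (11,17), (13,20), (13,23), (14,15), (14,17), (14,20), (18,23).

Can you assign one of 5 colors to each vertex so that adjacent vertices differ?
A valid 5-coloring: color 1: [3, 5, 11, 14]; color 2: [8, 15, 17, 20, 23]; color 3: [9, 13, 18].
(χ(G) = 3 ≤ 5.)

Yes, G is 5-colorable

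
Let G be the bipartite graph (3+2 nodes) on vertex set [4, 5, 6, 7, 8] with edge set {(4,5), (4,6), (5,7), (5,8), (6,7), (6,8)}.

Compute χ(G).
χ(G) = 2

Clique number ω(G) = 2 (lower bound: χ ≥ ω).
The graph is bipartite (no odd cycle), so 2 colors suffice: χ(G) = 2.
A valid 2-coloring: color 1: [5, 6]; color 2: [4, 7, 8].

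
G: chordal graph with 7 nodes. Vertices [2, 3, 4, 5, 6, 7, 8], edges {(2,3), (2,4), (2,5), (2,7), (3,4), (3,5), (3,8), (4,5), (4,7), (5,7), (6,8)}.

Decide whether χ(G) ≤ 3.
The clique on vertices [2, 3, 4, 5] has size 4 > 3, so it alone needs 4 colors.

No, G is not 3-colorable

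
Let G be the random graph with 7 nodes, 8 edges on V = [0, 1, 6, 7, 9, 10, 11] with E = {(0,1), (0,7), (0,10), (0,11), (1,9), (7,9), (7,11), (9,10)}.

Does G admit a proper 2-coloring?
The clique on vertices [0, 7, 11] has size 3 > 2, so it alone needs 3 colors.

No, G is not 2-colorable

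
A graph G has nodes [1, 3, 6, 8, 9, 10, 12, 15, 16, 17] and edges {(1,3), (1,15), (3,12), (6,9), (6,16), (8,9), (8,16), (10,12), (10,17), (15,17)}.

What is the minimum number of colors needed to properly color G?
Clique number ω(G) = 2 (lower bound: χ ≥ ω).
The graph is bipartite (no odd cycle), so 2 colors suffice: χ(G) = 2.
A valid 2-coloring: color 1: [3, 9, 10, 15, 16]; color 2: [1, 6, 8, 12, 17].

χ(G) = 2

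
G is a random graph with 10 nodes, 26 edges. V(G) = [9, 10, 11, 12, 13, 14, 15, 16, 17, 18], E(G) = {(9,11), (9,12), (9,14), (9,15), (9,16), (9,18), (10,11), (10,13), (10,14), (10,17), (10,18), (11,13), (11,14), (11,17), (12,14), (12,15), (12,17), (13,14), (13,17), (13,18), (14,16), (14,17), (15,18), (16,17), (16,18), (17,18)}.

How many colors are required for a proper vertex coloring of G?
Clique number ω(G) = 5 (lower bound: χ ≥ ω).
The clique on [10, 11, 13, 14, 17] has size 5, forcing χ ≥ 5, and the coloring below uses 5 colors, so χ(G) = 5.
A valid 5-coloring: color 1: [9, 17]; color 2: [14, 18]; color 3: [11, 15, 16]; color 4: [12, 13]; color 5: [10].

χ(G) = 5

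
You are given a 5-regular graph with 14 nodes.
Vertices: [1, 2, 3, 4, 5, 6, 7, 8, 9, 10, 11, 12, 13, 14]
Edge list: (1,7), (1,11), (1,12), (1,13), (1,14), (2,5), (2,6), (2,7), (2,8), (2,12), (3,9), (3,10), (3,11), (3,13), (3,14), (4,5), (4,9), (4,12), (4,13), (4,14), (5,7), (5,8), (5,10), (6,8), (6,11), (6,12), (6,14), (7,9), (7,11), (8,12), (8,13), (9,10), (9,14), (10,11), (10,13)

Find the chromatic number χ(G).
Clique number ω(G) = 4 (lower bound: χ ≥ ω).
The clique on [2, 6, 8, 12] has size 4, forcing χ ≥ 4, and the coloring below uses 4 colors, so χ(G) = 4.
A valid 4-coloring: color 1: [1, 3, 5, 6]; color 2: [4, 7, 8, 10]; color 3: [2, 11, 13, 14]; color 4: [9, 12].

χ(G) = 4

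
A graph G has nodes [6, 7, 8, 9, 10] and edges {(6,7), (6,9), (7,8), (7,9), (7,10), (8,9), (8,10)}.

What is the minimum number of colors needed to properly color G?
χ(G) = 3

Clique number ω(G) = 3 (lower bound: χ ≥ ω).
The clique on [7, 8, 9] has size 3, forcing χ ≥ 3, and the coloring below uses 3 colors, so χ(G) = 3.
A valid 3-coloring: color 1: [7]; color 2: [9, 10]; color 3: [6, 8].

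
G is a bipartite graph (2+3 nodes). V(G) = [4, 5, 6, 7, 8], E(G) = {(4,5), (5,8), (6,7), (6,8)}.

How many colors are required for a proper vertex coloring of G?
Clique number ω(G) = 2 (lower bound: χ ≥ ω).
The graph is bipartite (no odd cycle), so 2 colors suffice: χ(G) = 2.
A valid 2-coloring: color 1: [5, 6]; color 2: [4, 7, 8].

χ(G) = 2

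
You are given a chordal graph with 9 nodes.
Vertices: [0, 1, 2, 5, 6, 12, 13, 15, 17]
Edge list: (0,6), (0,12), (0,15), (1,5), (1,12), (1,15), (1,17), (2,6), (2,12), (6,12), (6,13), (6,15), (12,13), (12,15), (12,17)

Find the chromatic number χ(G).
Clique number ω(G) = 4 (lower bound: χ ≥ ω).
The clique on [0, 6, 12, 15] has size 4, forcing χ ≥ 4, and the coloring below uses 4 colors, so χ(G) = 4.
A valid 4-coloring: color 1: [5, 12]; color 2: [1, 6]; color 3: [2, 13, 15, 17]; color 4: [0].

χ(G) = 4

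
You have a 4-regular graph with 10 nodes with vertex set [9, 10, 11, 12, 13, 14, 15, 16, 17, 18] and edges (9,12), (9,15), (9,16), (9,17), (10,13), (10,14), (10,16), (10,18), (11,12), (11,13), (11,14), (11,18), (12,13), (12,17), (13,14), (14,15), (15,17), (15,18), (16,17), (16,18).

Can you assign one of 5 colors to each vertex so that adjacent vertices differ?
A valid 5-coloring: color 1: [11, 15, 16]; color 2: [12, 14, 18]; color 3: [10, 17]; color 4: [9, 13].
(χ(G) = 4 ≤ 5.)

Yes, G is 5-colorable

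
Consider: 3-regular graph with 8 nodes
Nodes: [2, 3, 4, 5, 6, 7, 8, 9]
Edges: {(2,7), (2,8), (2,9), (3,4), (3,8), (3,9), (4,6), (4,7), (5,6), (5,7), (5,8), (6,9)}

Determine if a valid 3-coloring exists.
Yes, G is 3-colorable

A valid 3-coloring: color 1: [6, 7, 8]; color 2: [4, 5, 9]; color 3: [2, 3].
(χ(G) = 3 ≤ 3.)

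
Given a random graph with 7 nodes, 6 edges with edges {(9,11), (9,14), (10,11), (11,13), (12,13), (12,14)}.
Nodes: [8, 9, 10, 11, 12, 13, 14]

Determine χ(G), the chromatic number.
Clique number ω(G) = 2 (lower bound: χ ≥ ω).
Odd cycle [13, 11, 9, 14, 12] needs 3 colors (χ ≥ 3).
The coloring below uses 3 colors, so χ(G) = 3.
A valid 3-coloring: color 1: [8, 11, 12]; color 2: [10, 13, 14]; color 3: [9].

χ(G) = 3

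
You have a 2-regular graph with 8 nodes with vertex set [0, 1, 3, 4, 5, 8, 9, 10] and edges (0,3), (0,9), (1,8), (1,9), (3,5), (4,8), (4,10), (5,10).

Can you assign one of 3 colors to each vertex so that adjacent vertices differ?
A valid 3-coloring: color 1: [3, 8, 9, 10]; color 2: [0, 1, 4, 5].
(χ(G) = 2 ≤ 3.)

Yes, G is 3-colorable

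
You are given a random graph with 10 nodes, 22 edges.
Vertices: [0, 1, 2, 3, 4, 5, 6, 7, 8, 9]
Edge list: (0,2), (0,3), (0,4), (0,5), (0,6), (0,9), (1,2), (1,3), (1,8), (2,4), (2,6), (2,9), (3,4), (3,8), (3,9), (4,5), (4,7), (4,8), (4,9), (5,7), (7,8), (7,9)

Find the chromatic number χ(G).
Clique number ω(G) = 4 (lower bound: χ ≥ ω).
The clique on [0, 2, 4, 9] has size 4, forcing χ ≥ 4, and the coloring below uses 4 colors, so χ(G) = 4.
A valid 4-coloring: color 1: [1, 4, 6]; color 2: [0, 8]; color 3: [2, 3, 7]; color 4: [5, 9].

χ(G) = 4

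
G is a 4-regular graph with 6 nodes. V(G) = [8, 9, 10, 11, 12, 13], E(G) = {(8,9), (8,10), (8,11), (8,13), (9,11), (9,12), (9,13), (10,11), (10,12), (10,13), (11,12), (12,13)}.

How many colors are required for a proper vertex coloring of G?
Clique number ω(G) = 3 (lower bound: χ ≥ ω).
The clique on [8, 9, 11] has size 3, forcing χ ≥ 3, and the coloring below uses 3 colors, so χ(G) = 3.
A valid 3-coloring: color 1: [8, 12]; color 2: [9, 10]; color 3: [11, 13].

χ(G) = 3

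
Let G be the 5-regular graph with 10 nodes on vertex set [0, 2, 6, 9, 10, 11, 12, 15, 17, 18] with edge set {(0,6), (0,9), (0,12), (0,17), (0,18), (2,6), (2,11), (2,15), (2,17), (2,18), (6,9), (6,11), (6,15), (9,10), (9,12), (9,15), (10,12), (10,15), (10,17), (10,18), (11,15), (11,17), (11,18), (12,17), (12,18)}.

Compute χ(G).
χ(G) = 4

Clique number ω(G) = 4 (lower bound: χ ≥ ω).
The clique on [2, 6, 11, 15] has size 4, forcing χ ≥ 4, and the coloring below uses 4 colors, so χ(G) = 4.
A valid 4-coloring: color 1: [15, 17, 18]; color 2: [2, 9]; color 3: [0, 10, 11]; color 4: [6, 12].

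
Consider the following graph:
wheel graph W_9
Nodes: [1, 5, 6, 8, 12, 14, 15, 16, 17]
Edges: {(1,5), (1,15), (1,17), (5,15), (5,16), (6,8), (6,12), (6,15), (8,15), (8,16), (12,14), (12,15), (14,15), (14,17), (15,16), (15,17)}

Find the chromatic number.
χ(G) = 3

Clique number ω(G) = 3 (lower bound: χ ≥ ω).
The clique on [1, 15, 17] has size 3, forcing χ ≥ 3, and the coloring below uses 3 colors, so χ(G) = 3.
A valid 3-coloring: color 1: [15]; color 2: [5, 8, 12, 17]; color 3: [1, 6, 14, 16].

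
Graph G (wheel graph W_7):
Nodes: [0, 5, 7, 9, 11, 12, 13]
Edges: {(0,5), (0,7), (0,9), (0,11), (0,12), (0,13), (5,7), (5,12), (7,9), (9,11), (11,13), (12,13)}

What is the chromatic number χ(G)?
χ(G) = 3

Clique number ω(G) = 3 (lower bound: χ ≥ ω).
The clique on [0, 9, 11] has size 3, forcing χ ≥ 3, and the coloring below uses 3 colors, so χ(G) = 3.
A valid 3-coloring: color 1: [0]; color 2: [5, 9, 13]; color 3: [7, 11, 12].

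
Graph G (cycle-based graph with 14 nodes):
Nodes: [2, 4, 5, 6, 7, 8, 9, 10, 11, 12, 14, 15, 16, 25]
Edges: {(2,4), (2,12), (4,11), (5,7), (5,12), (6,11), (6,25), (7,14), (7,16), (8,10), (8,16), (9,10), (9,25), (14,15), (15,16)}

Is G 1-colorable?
Edge (2,4) forces its endpoints to differ, so 1 color is not enough.

No, G is not 1-colorable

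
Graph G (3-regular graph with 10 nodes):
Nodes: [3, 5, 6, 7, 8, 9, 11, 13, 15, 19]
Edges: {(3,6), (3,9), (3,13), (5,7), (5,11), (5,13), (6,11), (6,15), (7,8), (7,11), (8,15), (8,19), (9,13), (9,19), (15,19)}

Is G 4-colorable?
A valid 4-coloring: color 1: [8, 9, 11]; color 2: [6, 7, 13, 19]; color 3: [3, 5, 15].
(χ(G) = 3 ≤ 4.)

Yes, G is 4-colorable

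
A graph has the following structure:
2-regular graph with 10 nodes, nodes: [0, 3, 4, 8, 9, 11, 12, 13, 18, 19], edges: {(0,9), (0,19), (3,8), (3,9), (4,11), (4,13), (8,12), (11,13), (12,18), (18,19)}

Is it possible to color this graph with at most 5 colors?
A valid 5-coloring: color 1: [0, 4, 8, 18]; color 2: [9, 11, 12, 19]; color 3: [3, 13].
(χ(G) = 3 ≤ 5.)

Yes, G is 5-colorable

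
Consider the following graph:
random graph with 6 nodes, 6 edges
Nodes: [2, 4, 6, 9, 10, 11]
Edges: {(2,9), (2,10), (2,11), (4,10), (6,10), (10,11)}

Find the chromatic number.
Clique number ω(G) = 3 (lower bound: χ ≥ ω).
The clique on [2, 10, 11] has size 3, forcing χ ≥ 3, and the coloring below uses 3 colors, so χ(G) = 3.
A valid 3-coloring: color 1: [9, 10]; color 2: [2, 4, 6]; color 3: [11].

χ(G) = 3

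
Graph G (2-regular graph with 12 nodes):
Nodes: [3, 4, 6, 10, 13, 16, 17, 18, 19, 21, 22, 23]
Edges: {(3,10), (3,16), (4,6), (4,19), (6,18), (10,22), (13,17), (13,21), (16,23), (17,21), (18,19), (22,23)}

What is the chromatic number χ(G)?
Clique number ω(G) = 3 (lower bound: χ ≥ ω).
The clique on [13, 17, 21] has size 3, forcing χ ≥ 3, and the coloring below uses 3 colors, so χ(G) = 3.
A valid 3-coloring: color 1: [6, 10, 13, 16, 19]; color 2: [3, 4, 18, 21, 22]; color 3: [17, 23].

χ(G) = 3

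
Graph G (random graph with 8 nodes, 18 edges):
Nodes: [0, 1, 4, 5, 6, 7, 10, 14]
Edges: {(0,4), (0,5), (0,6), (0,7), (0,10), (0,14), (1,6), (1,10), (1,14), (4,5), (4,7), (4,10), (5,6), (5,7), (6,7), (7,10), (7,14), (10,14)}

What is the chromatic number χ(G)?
Clique number ω(G) = 4 (lower bound: χ ≥ ω).
The clique on [0, 4, 7, 10] has size 4, forcing χ ≥ 4, and the coloring below uses 4 colors, so χ(G) = 4.
A valid 4-coloring: color 1: [1, 7]; color 2: [0]; color 3: [5, 10]; color 4: [4, 6, 14].

χ(G) = 4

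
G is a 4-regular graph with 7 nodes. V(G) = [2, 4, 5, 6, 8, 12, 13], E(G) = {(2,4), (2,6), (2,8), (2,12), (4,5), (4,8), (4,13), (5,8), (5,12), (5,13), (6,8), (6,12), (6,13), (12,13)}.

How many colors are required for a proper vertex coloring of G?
Clique number ω(G) = 3 (lower bound: χ ≥ ω).
Suppose a proper 3-coloring c exists. The clique [2, 4, 8] takes 3 distinct colors; by symmetry let c(2) = 1, c(4) = 2, c(8) = 3.
- Vertex 5: neighbors [4, 8] already have colors [2, 3] ⇒ c(5) = 1.
- Vertex 6: neighbors [2, 8] already have colors [1, 3] ⇒ c(6) = 2.
- Vertex 12: neighbors [2, 6] already have colors [1, 2] ⇒ c(12) = 3.
- Vertex 13: neighbors [5, 4, 12] already have colors [1, 2, 3] — all 3 colors blocked. Contradiction.
The forced assignments end in a contradiction, so G has no proper 3-coloring (χ ≥ 4).
The coloring below uses 4 colors, so χ(G) = 4.
A valid 4-coloring: color 1: [4, 12]; color 2: [8, 13]; color 3: [5, 6]; color 4: [2].

χ(G) = 4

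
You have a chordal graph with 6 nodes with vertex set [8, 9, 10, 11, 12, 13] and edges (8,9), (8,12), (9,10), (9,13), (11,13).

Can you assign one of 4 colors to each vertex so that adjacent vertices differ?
A valid 4-coloring: color 1: [9, 11, 12]; color 2: [8, 10, 13].
(χ(G) = 2 ≤ 4.)

Yes, G is 4-colorable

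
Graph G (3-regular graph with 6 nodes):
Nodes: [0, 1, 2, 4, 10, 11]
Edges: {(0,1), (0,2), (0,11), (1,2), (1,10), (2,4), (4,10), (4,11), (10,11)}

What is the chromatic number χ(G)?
Clique number ω(G) = 3 (lower bound: χ ≥ ω).
The clique on [0, 1, 2] has size 3, forcing χ ≥ 3, and the coloring below uses 3 colors, so χ(G) = 3.
A valid 3-coloring: color 1: [1, 11]; color 2: [2, 10]; color 3: [0, 4].

χ(G) = 3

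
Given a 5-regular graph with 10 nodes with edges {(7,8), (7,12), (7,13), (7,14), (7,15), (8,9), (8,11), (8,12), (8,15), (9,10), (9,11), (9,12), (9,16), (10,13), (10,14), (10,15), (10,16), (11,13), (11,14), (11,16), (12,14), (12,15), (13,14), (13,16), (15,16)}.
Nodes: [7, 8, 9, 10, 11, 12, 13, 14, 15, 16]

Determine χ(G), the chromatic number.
Clique number ω(G) = 4 (lower bound: χ ≥ ω).
The clique on [7, 8, 12, 15] has size 4, forcing χ ≥ 4, and the coloring below uses 4 colors, so χ(G) = 4.
A valid 4-coloring: color 1: [12, 13]; color 2: [7, 10, 11]; color 3: [9, 14, 15]; color 4: [8, 16].

χ(G) = 4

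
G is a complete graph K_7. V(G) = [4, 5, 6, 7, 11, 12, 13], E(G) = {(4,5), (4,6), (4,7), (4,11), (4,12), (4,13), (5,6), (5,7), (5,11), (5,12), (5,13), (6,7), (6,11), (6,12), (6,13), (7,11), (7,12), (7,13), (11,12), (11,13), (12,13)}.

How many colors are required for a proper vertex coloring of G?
χ(G) = 7

Clique number ω(G) = 7 (lower bound: χ ≥ ω).
The clique on [4, 5, 6, 7, 11, 12, 13] has size 7, forcing χ ≥ 7, and the coloring below uses 7 colors, so χ(G) = 7.
A valid 7-coloring: color 1: [12]; color 2: [6]; color 3: [11]; color 4: [13]; color 5: [4]; color 6: [7]; color 7: [5].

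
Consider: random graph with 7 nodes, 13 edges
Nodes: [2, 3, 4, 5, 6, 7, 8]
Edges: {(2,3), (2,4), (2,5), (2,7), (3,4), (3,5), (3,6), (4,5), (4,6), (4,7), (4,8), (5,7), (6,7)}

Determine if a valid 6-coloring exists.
A valid 6-coloring: color 1: [4]; color 2: [3, 7, 8]; color 3: [5, 6]; color 4: [2].
(χ(G) = 4 ≤ 6.)

Yes, G is 6-colorable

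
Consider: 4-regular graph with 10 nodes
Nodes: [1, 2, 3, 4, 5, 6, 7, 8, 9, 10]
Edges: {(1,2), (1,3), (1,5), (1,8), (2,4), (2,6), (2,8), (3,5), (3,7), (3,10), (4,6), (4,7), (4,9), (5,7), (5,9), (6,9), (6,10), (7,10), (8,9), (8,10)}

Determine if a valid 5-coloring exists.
Yes, G is 5-colorable

A valid 5-coloring: color 1: [1, 7, 9]; color 2: [2, 5, 10]; color 3: [3, 6, 8]; color 4: [4].
(χ(G) = 4 ≤ 5.)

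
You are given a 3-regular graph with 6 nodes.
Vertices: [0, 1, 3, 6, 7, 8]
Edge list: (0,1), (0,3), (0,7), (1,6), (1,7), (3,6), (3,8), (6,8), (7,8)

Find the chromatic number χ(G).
χ(G) = 3

Clique number ω(G) = 3 (lower bound: χ ≥ ω).
The clique on [0, 1, 7] has size 3, forcing χ ≥ 3, and the coloring below uses 3 colors, so χ(G) = 3.
A valid 3-coloring: color 1: [1, 3]; color 2: [6, 7]; color 3: [0, 8].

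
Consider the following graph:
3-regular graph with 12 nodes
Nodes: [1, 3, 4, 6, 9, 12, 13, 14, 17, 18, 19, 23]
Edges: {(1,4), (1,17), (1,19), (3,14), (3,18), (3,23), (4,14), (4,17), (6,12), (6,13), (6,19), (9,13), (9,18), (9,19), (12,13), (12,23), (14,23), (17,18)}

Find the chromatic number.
χ(G) = 3

Clique number ω(G) = 3 (lower bound: χ ≥ ω).
The clique on [1, 4, 17] has size 3, forcing χ ≥ 3, and the coloring below uses 3 colors, so χ(G) = 3.
A valid 3-coloring: color 1: [3, 4, 12, 19]; color 2: [1, 13, 14, 18]; color 3: [6, 9, 17, 23].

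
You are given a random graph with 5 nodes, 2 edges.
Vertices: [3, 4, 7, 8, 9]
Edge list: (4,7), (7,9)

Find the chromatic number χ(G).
Clique number ω(G) = 2 (lower bound: χ ≥ ω).
The graph is bipartite (no odd cycle), so 2 colors suffice: χ(G) = 2.
A valid 2-coloring: color 1: [3, 7, 8]; color 2: [4, 9].

χ(G) = 2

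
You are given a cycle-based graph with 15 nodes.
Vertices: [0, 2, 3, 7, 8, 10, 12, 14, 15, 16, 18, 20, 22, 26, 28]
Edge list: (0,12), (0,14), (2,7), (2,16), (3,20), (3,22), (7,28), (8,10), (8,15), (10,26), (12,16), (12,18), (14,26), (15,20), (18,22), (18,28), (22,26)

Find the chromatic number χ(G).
χ(G) = 3

Clique number ω(G) = 2 (lower bound: χ ≥ ω).
Odd cycle [10, 8, 15, 20, 3, 22, 26] needs 3 colors (χ ≥ 3).
The coloring below uses 3 colors, so χ(G) = 3.
A valid 3-coloring: color 1: [2, 10, 12, 14, 15, 22, 28]; color 2: [0, 7, 8, 16, 18, 20, 26]; color 3: [3].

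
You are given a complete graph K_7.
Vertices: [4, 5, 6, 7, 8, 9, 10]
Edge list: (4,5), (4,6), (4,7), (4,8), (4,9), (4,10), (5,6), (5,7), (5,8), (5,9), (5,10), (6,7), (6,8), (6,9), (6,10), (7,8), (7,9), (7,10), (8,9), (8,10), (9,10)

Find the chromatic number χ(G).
Clique number ω(G) = 7 (lower bound: χ ≥ ω).
The clique on [4, 5, 6, 7, 8, 9, 10] has size 7, forcing χ ≥ 7, and the coloring below uses 7 colors, so χ(G) = 7.
A valid 7-coloring: color 1: [6]; color 2: [4]; color 3: [9]; color 4: [5]; color 5: [10]; color 6: [8]; color 7: [7].

χ(G) = 7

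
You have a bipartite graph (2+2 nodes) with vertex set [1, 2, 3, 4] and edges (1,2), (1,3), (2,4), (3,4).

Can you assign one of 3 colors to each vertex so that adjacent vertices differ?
A valid 3-coloring: color 1: [1, 4]; color 2: [2, 3].
(χ(G) = 2 ≤ 3.)

Yes, G is 3-colorable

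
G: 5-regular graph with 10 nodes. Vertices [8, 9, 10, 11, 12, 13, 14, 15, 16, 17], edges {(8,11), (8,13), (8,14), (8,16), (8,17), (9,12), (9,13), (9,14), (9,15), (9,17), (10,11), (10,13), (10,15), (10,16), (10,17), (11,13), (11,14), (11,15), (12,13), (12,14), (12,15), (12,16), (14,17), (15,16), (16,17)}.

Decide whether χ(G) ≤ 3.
Suppose a proper 3-coloring c exists. The clique [8, 11, 13] takes 3 distinct colors; by symmetry let c(8) = 1, c(11) = 2, c(13) = 3.
- Vertex 10: neighbors [11, 13] already have colors [2, 3] ⇒ c(10) = 1.
- Vertex 14: neighbors [8, 11] already have colors [1, 2] ⇒ c(14) = 3.
- Vertex 15: neighbors [10, 11] already have colors [1, 2] ⇒ c(15) = 3.
- Vertex 16: neighbors [8, 15] already have colors [1, 3] ⇒ c(16) = 2.
- Vertex 17: neighbors [8, 16, 14] already have colors [1, 2, 3] — all 3 colors blocked. Contradiction.
The forced assignments end in a contradiction, so G has no proper 3-coloring (χ ≥ 4).

No, G is not 3-colorable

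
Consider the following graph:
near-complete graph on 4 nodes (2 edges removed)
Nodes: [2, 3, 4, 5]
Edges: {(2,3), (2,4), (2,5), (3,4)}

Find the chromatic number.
Clique number ω(G) = 3 (lower bound: χ ≥ ω).
The clique on [2, 3, 4] has size 3, forcing χ ≥ 3, and the coloring below uses 3 colors, so χ(G) = 3.
A valid 3-coloring: color 1: [2]; color 2: [4, 5]; color 3: [3].

χ(G) = 3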